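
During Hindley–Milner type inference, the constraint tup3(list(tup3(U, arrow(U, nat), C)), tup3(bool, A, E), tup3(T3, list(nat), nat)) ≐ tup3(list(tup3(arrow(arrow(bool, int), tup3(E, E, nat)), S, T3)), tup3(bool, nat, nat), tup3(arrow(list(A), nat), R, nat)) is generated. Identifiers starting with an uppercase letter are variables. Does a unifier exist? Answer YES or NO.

YES

Decompose tup3/3: list(tup3(U, arrow(U, nat), C)) ≐ list(tup3(arrow(arrow(bool, int), tup3(E, E, nat)), S, T3)),  tup3(bool, A, E) ≐ tup3(bool, nat, nat),  tup3(T3, list(nat), nat) ≐ tup3(arrow(list(A), nat), R, nat).
Decompose list/1: tup3(U, arrow(U, nat), C) ≐ tup3(arrow(arrow(bool, int), tup3(E, E, nat)), S, T3).
Decompose tup3/3: U ≐ arrow(arrow(bool, int), tup3(E, E, nat)),  arrow(U, nat) ≐ S,  C ≐ T3.
Bind U := arrow(arrow(bool, int), tup3(E, E, nat)); substituting into the one remaining equation that mentions U gives: arrow(arrow(arrow(bool, int), tup3(E, E, nat)), nat) ≐ S.
Bind S := arrow(arrow(arrow(bool, int), tup3(E, E, nat)), nat); no other remaining equation mentions S.
Bind C := T3; no other remaining equation mentions C.
Decompose tup3/3: bool ≐ bool,  A ≐ nat,  E ≐ nat.
Delete trivial equation bool ≐ bool.
Bind A := nat; substituting into the one remaining equation that mentions A gives: tup3(T3, list(nat), nat) ≐ tup3(arrow(list(nat), nat), R, nat).
Bind E := nat; no other remaining equation mentions E. Substituting into the earlier bindings gives U := arrow(arrow(bool, int), tup3(nat, nat, nat)), S := arrow(arrow(arrow(bool, int), tup3(nat, nat, nat)), nat).
Decompose tup3/3: T3 ≐ arrow(list(nat), nat),  list(nat) ≐ R,  nat ≐ nat.
Bind T3 := arrow(list(nat), nat); no other remaining equation mentions T3. Substituting into the earlier binding gives C := arrow(list(nat), nat).
Bind R := list(nat); no other remaining equation mentions R.
Delete trivial equation nat ≐ nat.
No equations remain and no clash or occurs-check failure arose, so a unifier exists.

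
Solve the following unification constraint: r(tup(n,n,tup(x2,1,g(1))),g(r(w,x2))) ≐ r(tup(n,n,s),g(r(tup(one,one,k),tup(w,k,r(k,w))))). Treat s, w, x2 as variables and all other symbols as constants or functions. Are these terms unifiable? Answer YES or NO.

Decompose r/2: tup(n,n,tup(x2,1,g(1))) ≐ tup(n,n,s),  g(r(w,x2)) ≐ g(r(tup(one,one,k),tup(w,k,r(k,w)))).
Decompose tup/3: n ≐ n,  n ≐ n,  tup(x2,1,g(1)) ≐ s.
Delete trivial equation n ≐ n.
Delete trivial equation n ≐ n.
Bind s := tup(x2,1,g(1)); no other remaining equation mentions s.
Decompose g/1: r(w,x2) ≐ r(tup(one,one,k),tup(w,k,r(k,w))).
Decompose r/2: w ≐ tup(one,one,k),  x2 ≐ tup(w,k,r(k,w)).
Bind w := tup(one,one,k); substituting into the remaining equation gives: x2 ≐ tup(tup(one,one,k),k,r(k,tup(one,one,k))).
Bind x2 := tup(tup(one,one,k),k,r(k,tup(one,one,k))). Substituting into the earlier binding gives s := tup(tup(tup(one,one,k),k,r(k,tup(one,one,k))),1,g(1)).
No equations remain and no clash or occurs-check failure arose, so a unifier exists.

YES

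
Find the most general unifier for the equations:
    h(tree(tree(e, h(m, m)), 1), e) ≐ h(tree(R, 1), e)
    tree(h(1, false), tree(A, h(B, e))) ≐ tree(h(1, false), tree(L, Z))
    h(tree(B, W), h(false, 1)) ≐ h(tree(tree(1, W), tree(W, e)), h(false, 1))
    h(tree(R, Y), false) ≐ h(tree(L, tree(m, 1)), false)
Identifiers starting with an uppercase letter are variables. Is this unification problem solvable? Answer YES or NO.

Decompose h/2: tree(tree(e, h(m, m)), 1) ≐ tree(R, 1),  e ≐ e.
Decompose tree/2: tree(e, h(m, m)) ≐ R,  1 ≐ 1.
Bind R := tree(e, h(m, m)); substituting into the one remaining equation that mentions R gives: h(tree(tree(e, h(m, m)), Y), false) ≐ h(tree(L, tree(m, 1)), false).
Delete trivial equation 1 ≐ 1.
Delete trivial equation e ≐ e.
Decompose tree/2: h(1, false) ≐ h(1, false),  tree(A, h(B, e)) ≐ tree(L, Z).
Delete trivial equation h(1, false) ≐ h(1, false).
Decompose tree/2: A ≐ L,  h(B, e) ≐ Z.
Bind A := L; no other remaining equation mentions A.
Bind Z := h(B, e); no other remaining equation mentions Z.
Decompose h/2: tree(B, W) ≐ tree(tree(1, W), tree(W, e)),  h(false, 1) ≐ h(false, 1).
Decompose tree/2: B ≐ tree(1, W),  W ≐ tree(W, e).
Bind B := tree(1, W); no other remaining equation mentions B. Substituting into the earlier binding gives Z := h(tree(1, W), e).
Occurs check fails: W occurs in tree(W, e); the equation W ≐ tree(W, e) has no finite solution.

NO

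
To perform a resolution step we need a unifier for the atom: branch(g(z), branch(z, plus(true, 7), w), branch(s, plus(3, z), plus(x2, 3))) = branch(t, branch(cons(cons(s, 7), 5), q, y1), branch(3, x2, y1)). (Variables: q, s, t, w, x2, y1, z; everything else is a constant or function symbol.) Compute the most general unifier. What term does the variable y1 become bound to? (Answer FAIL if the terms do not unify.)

Decompose branch/3: g(z) = t,  branch(z, plus(true, 7), w) = branch(cons(cons(s, 7), 5), q, y1),  branch(s, plus(3, z), plus(x2, 3)) = branch(3, x2, y1).
Bind t := g(z); no other remaining equation mentions t.
Decompose branch/3: z = cons(cons(s, 7), 5),  plus(true, 7) = q,  w = y1.
Bind z := cons(cons(s, 7), 5); substituting into the one remaining equation that mentions z gives: branch(s, plus(3, cons(cons(s, 7), 5)), plus(x2, 3)) = branch(3, x2, y1). Substituting into the earlier binding gives t := g(cons(cons(s, 7), 5)).
Bind q := plus(true, 7); no other remaining equation mentions q.
Bind w := y1; no other remaining equation mentions w.
Decompose branch/3: s = 3,  plus(3, cons(cons(s, 7), 5)) = x2,  plus(x2, 3) = y1.
Bind s := 3; substituting into the one remaining equation that mentions s gives: plus(3, cons(cons(3, 7), 5)) = x2. Substituting into the earlier bindings gives t := g(cons(cons(3, 7), 5)), z := cons(cons(3, 7), 5).
Bind x2 := plus(3, cons(cons(3, 7), 5)); substituting into the remaining equation gives: plus(plus(3, cons(cons(3, 7), 5)), 3) = y1.
Bind y1 := plus(plus(3, cons(cons(3, 7), 5)), 3). Substituting into the earlier binding gives w := plus(plus(3, cons(cons(3, 7), 5)), 3).
MGU = { t ↦ g(cons(cons(3, 7), 5)), z ↦ cons(cons(3, 7), 5), q ↦ plus(true, 7), w ↦ plus(plus(3, cons(cons(3, 7), 5)), 3), s ↦ 3, x2 ↦ plus(3, cons(cons(3, 7), 5)), y1 ↦ plus(plus(3, cons(cons(3, 7), 5)), 3) }, so y1 ↦ plus(plus(3, cons(cons(3, 7), 5)), 3).

plus(plus(3, cons(cons(3, 7), 5)), 3)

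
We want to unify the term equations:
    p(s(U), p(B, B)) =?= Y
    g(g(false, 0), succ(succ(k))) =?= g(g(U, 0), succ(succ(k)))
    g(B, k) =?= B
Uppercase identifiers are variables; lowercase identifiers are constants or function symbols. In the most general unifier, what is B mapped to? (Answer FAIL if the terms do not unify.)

Bind Y := p(s(U), p(B, B)); no other remaining equation mentions Y.
Decompose g/2: g(false, 0) =?= g(U, 0),  succ(succ(k)) =?= succ(succ(k)).
Decompose g/2: false =?= U,  0 =?= 0.
Bind U := false; no other remaining equation mentions U. Substituting into the earlier binding gives Y := p(s(false), p(B, B)).
Delete trivial equation 0 =?= 0.
Delete trivial equation succ(succ(k)) =?= succ(succ(k)).
Occurs check fails: B occurs in g(B, k); the equation B =?= g(B, k) has no finite solution.

FAIL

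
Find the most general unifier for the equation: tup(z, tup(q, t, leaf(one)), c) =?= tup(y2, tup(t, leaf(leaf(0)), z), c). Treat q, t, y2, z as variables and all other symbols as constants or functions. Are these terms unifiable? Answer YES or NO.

Decompose tup/3: z =?= y2,  tup(q, t, leaf(one)) =?= tup(t, leaf(leaf(0)), z),  c =?= c.
Bind z := y2; substituting into the one remaining equation that mentions z gives: tup(q, t, leaf(one)) =?= tup(t, leaf(leaf(0)), y2).
Decompose tup/3: q =?= t,  t =?= leaf(leaf(0)),  leaf(one) =?= y2.
Bind q := t; no other remaining equation mentions q.
Bind t := leaf(leaf(0)); no other remaining equation mentions t. Substituting into the earlier binding gives q := leaf(leaf(0)).
Bind y2 := leaf(one); no other remaining equation mentions y2. Substituting into the earlier binding gives z := leaf(one).
Delete trivial equation c =?= c.
No equations remain and no clash or occurs-check failure arose, so a unifier exists.

YES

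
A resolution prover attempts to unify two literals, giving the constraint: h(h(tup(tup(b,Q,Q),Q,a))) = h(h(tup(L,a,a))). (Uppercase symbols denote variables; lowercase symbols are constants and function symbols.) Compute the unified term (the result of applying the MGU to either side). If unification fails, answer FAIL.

Decompose h/1: h(tup(tup(b,Q,Q),Q,a)) = h(tup(L,a,a)).
Decompose h/1: tup(tup(b,Q,Q),Q,a) = tup(L,a,a).
Decompose tup/3: tup(b,Q,Q) = L,  Q = a,  a = a.
Bind L := tup(b,Q,Q); no other remaining equation mentions L.
Bind Q := a; no other remaining equation mentions Q. Substituting into the earlier binding gives L := tup(b,a,a).
Delete trivial equation a = a.
Applying the MGU to either side gives h(h(tup(tup(b,a,a),a,a))).

h(h(tup(tup(b,a,a),a,a)))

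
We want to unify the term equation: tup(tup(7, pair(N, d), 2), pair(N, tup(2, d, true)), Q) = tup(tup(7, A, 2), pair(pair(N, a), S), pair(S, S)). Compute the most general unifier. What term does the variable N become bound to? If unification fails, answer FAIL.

FAIL

Decompose tup/3: tup(7, pair(N, d), 2) = tup(7, A, 2),  pair(N, tup(2, d, true)) = pair(pair(N, a), S),  Q = pair(S, S).
Decompose tup/3: 7 = 7,  pair(N, d) = A,  2 = 2.
Delete trivial equation 7 = 7.
Bind A := pair(N, d); no other remaining equation mentions A.
Delete trivial equation 2 = 2.
Decompose pair/2: N = pair(N, a),  tup(2, d, true) = S.
Occurs check fails: N occurs in pair(N, a); the equation N = pair(N, a) has no finite solution.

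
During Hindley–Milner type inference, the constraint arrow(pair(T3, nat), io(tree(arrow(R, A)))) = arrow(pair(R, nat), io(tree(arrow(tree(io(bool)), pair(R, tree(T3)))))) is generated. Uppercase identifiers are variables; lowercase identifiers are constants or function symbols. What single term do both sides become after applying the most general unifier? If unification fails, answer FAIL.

arrow(pair(tree(io(bool)), nat), io(tree(arrow(tree(io(bool)), pair(tree(io(bool)), tree(tree(io(bool))))))))

Decompose arrow/2: pair(T3, nat) = pair(R, nat),  io(tree(arrow(R, A))) = io(tree(arrow(tree(io(bool)), pair(R, tree(T3))))).
Decompose pair/2: T3 = R,  nat = nat.
Bind T3 := R; substituting into the one remaining equation that mentions T3 gives: io(tree(arrow(R, A))) = io(tree(arrow(tree(io(bool)), pair(R, tree(R))))).
Delete trivial equation nat = nat.
Decompose io/1: tree(arrow(R, A)) = tree(arrow(tree(io(bool)), pair(R, tree(R)))).
Decompose tree/1: arrow(R, A) = arrow(tree(io(bool)), pair(R, tree(R))).
Decompose arrow/2: R = tree(io(bool)),  A = pair(R, tree(R)).
Bind R := tree(io(bool)); substituting into the remaining equation gives: A = pair(tree(io(bool)), tree(tree(io(bool)))). Substituting into the earlier binding gives T3 := tree(io(bool)).
Bind A := pair(tree(io(bool)), tree(tree(io(bool)))).
Applying the MGU to either side gives arrow(pair(tree(io(bool)), nat), io(tree(arrow(tree(io(bool)), pair(tree(io(bool)), tree(tree(io(bool)))))))).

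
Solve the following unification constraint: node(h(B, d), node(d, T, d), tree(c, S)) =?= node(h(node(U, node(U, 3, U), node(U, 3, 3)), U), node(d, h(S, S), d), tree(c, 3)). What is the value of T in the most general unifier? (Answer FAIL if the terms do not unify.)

Decompose node/3: h(B, d) =?= h(node(U, node(U, 3, U), node(U, 3, 3)), U),  node(d, T, d) =?= node(d, h(S, S), d),  tree(c, S) =?= tree(c, 3).
Decompose h/2: B =?= node(U, node(U, 3, U), node(U, 3, 3)),  d =?= U.
Bind B := node(U, node(U, 3, U), node(U, 3, 3)); no other remaining equation mentions B.
Bind U := d; no other remaining equation mentions U. Substituting into the earlier binding gives B := node(d, node(d, 3, d), node(d, 3, 3)).
Decompose node/3: d =?= d,  T =?= h(S, S),  d =?= d.
Delete trivial equation d =?= d.
Bind T := h(S, S); no other remaining equation mentions T.
Delete trivial equation d =?= d.
Decompose tree/2: c =?= c,  S =?= 3.
Delete trivial equation c =?= c.
Bind S := 3. Substituting into the earlier binding gives T := h(3, 3).
MGU = { B ↦ node(d, node(d, 3, d), node(d, 3, 3)), U ↦ d, T ↦ h(3, 3), S ↦ 3 }, so T ↦ h(3, 3).

h(3, 3)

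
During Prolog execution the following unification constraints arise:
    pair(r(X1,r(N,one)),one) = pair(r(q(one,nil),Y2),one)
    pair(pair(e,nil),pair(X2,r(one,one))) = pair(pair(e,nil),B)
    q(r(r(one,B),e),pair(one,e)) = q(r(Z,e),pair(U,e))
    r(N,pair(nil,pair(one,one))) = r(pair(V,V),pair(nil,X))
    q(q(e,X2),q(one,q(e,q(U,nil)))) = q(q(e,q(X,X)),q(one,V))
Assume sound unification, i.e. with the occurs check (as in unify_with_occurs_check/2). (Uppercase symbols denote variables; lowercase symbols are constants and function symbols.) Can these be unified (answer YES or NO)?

Decompose pair/2: r(X1,r(N,one)) = r(q(one,nil),Y2),  one = one.
Decompose r/2: X1 = q(one,nil),  r(N,one) = Y2.
Bind X1 := q(one,nil); no other remaining equation mentions X1.
Bind Y2 := r(N,one); no other remaining equation mentions Y2.
Delete trivial equation one = one.
Decompose pair/2: pair(e,nil) = pair(e,nil),  pair(X2,r(one,one)) = B.
Delete trivial equation pair(e,nil) = pair(e,nil).
Bind B := pair(X2,r(one,one)); substituting into the one remaining equation that mentions B gives: q(r(r(one,pair(X2,r(one,one))),e),pair(one,e)) = q(r(Z,e),pair(U,e)).
Decompose q/2: r(r(one,pair(X2,r(one,one))),e) = r(Z,e),  pair(one,e) = pair(U,e).
Decompose r/2: r(one,pair(X2,r(one,one))) = Z,  e = e.
Bind Z := r(one,pair(X2,r(one,one))); no other remaining equation mentions Z.
Delete trivial equation e = e.
Decompose pair/2: one = U,  e = e.
Bind U := one; substituting into the one remaining equation that mentions U gives: q(q(e,X2),q(one,q(e,q(one,nil)))) = q(q(e,q(X,X)),q(one,V)).
Delete trivial equation e = e.
Decompose r/2: N = pair(V,V),  pair(nil,pair(one,one)) = pair(nil,X).
Bind N := pair(V,V); no other remaining equation mentions N. Substituting into the earlier binding gives Y2 := r(pair(V,V),one).
Decompose pair/2: nil = nil,  pair(one,one) = X.
Delete trivial equation nil = nil.
Bind X := pair(one,one); substituting into the remaining equation gives: q(q(e,X2),q(one,q(e,q(one,nil)))) = q(q(e,q(pair(one,one),pair(one,one))),q(one,V)).
Decompose q/2: q(e,X2) = q(e,q(pair(one,one),pair(one,one))),  q(one,q(e,q(one,nil))) = q(one,V).
Decompose q/2: e = e,  X2 = q(pair(one,one),pair(one,one)).
Delete trivial equation e = e.
Bind X2 := q(pair(one,one),pair(one,one)); no other remaining equation mentions X2. Substituting into the earlier bindings gives B := pair(q(pair(one,one),pair(one,one)),r(one,one)), Z := r(one,pair(q(pair(one,one),pair(one,one)),r(one,one))).
Decompose q/2: one = one,  q(e,q(one,nil)) = V.
Delete trivial equation one = one.
Bind V := q(e,q(one,nil)). Substituting into the earlier bindings gives Y2 := r(pair(q(e,q(one,nil)),q(e,q(one,nil))),one), N := pair(q(e,q(one,nil)),q(e,q(one,nil))).
No equations remain and no clash or occurs-check failure arose, so a unifier exists.

YES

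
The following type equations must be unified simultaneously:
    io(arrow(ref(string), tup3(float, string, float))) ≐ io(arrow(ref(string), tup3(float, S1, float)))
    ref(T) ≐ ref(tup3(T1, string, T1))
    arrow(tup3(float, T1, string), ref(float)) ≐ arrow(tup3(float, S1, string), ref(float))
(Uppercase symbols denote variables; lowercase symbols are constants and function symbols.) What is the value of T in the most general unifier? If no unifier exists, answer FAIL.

Decompose io/1: arrow(ref(string), tup3(float, string, float)) ≐ arrow(ref(string), tup3(float, S1, float)).
Decompose arrow/2: ref(string) ≐ ref(string),  tup3(float, string, float) ≐ tup3(float, S1, float).
Delete trivial equation ref(string) ≐ ref(string).
Decompose tup3/3: float ≐ float,  string ≐ S1,  float ≐ float.
Delete trivial equation float ≐ float.
Bind S1 := string; substituting into the one remaining equation that mentions S1 gives: arrow(tup3(float, T1, string), ref(float)) ≐ arrow(tup3(float, string, string), ref(float)).
Delete trivial equation float ≐ float.
Decompose ref/1: T ≐ tup3(T1, string, T1).
Bind T := tup3(T1, string, T1); no other remaining equation mentions T.
Decompose arrow/2: tup3(float, T1, string) ≐ tup3(float, string, string),  ref(float) ≐ ref(float).
Decompose tup3/3: float ≐ float,  T1 ≐ string,  string ≐ string.
Delete trivial equation float ≐ float.
Bind T1 := string; no other remaining equation mentions T1. Substituting into the earlier binding gives T := tup3(string, string, string).
Delete trivial equation string ≐ string.
Delete trivial equation ref(float) ≐ ref(float).
MGU = { S1 ↦ string, T ↦ tup3(string, string, string), T1 ↦ string }, so T ↦ tup3(string, string, string).

tup3(string, string, string)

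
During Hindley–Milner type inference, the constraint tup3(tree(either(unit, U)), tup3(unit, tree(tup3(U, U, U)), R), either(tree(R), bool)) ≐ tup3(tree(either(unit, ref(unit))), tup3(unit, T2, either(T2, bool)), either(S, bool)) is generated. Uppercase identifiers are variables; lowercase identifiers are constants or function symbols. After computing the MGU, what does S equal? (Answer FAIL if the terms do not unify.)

tree(either(tree(tup3(ref(unit), ref(unit), ref(unit))), bool))

Decompose tup3/3: tree(either(unit, U)) ≐ tree(either(unit, ref(unit))),  tup3(unit, tree(tup3(U, U, U)), R) ≐ tup3(unit, T2, either(T2, bool)),  either(tree(R), bool) ≐ either(S, bool).
Decompose tree/1: either(unit, U) ≐ either(unit, ref(unit)).
Decompose either/2: unit ≐ unit,  U ≐ ref(unit).
Delete trivial equation unit ≐ unit.
Bind U := ref(unit); substituting into the one remaining equation that mentions U gives: tup3(unit, tree(tup3(ref(unit), ref(unit), ref(unit))), R) ≐ tup3(unit, T2, either(T2, bool)).
Decompose tup3/3: unit ≐ unit,  tree(tup3(ref(unit), ref(unit), ref(unit))) ≐ T2,  R ≐ either(T2, bool).
Delete trivial equation unit ≐ unit.
Bind T2 := tree(tup3(ref(unit), ref(unit), ref(unit))); substituting into the one remaining equation that mentions T2 gives: R ≐ either(tree(tup3(ref(unit), ref(unit), ref(unit))), bool).
Bind R := either(tree(tup3(ref(unit), ref(unit), ref(unit))), bool); substituting into the remaining equation gives: either(tree(either(tree(tup3(ref(unit), ref(unit), ref(unit))), bool)), bool) ≐ either(S, bool).
Decompose either/2: tree(either(tree(tup3(ref(unit), ref(unit), ref(unit))), bool)) ≐ S,  bool ≐ bool.
Bind S := tree(either(tree(tup3(ref(unit), ref(unit), ref(unit))), bool)); no other remaining equation mentions S.
Delete trivial equation bool ≐ bool.
MGU = { U -> ref(unit), T2 -> tree(tup3(ref(unit), ref(unit), ref(unit))), R -> either(tree(tup3(ref(unit), ref(unit), ref(unit))), bool), S -> tree(either(tree(tup3(ref(unit), ref(unit), ref(unit))), bool)) }, so S -> tree(either(tree(tup3(ref(unit), ref(unit), ref(unit))), bool)).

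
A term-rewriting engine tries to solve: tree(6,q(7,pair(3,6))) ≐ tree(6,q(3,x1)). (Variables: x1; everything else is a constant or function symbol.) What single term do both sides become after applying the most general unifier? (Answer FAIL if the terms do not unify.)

Decompose tree/2: 6 ≐ 6,  q(7,pair(3,6)) ≐ q(3,x1).
Delete trivial equation 6 ≐ 6.
Decompose q/2: 7 ≐ 3,  pair(3,6) ≐ x1.
Clash: constants 7 and 3 differ; no unifier exists.

FAIL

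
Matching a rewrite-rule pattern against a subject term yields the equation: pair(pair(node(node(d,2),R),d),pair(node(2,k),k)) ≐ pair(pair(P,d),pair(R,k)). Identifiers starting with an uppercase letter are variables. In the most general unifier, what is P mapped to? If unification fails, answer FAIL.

node(node(d,2),node(2,k))

Decompose pair/2: pair(node(node(d,2),R),d) ≐ pair(P,d),  pair(node(2,k),k) ≐ pair(R,k).
Decompose pair/2: node(node(d,2),R) ≐ P,  d ≐ d.
Bind P := node(node(d,2),R); no other remaining equation mentions P.
Delete trivial equation d ≐ d.
Decompose pair/2: node(2,k) ≐ R,  k ≐ k.
Bind R := node(2,k); no other remaining equation mentions R. Substituting into the earlier binding gives P := node(node(d,2),node(2,k)).
Delete trivial equation k ≐ k.
MGU = { P ↦ node(node(d,2),node(2,k)), R ↦ node(2,k) }, so P ↦ node(node(d,2),node(2,k)).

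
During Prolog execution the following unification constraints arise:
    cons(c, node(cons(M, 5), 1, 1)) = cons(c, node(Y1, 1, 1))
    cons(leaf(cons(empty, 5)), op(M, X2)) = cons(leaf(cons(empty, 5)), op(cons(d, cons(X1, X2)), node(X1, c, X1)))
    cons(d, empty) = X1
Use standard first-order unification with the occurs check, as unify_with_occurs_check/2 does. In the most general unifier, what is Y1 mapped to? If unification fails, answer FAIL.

Decompose cons/2: c = c,  node(cons(M, 5), 1, 1) = node(Y1, 1, 1).
Delete trivial equation c = c.
Decompose node/3: cons(M, 5) = Y1,  1 = 1,  1 = 1.
Bind Y1 := cons(M, 5); no other remaining equation mentions Y1.
Delete trivial equation 1 = 1.
Delete trivial equation 1 = 1.
Decompose cons/2: leaf(cons(empty, 5)) = leaf(cons(empty, 5)),  op(M, X2) = op(cons(d, cons(X1, X2)), node(X1, c, X1)).
Delete trivial equation leaf(cons(empty, 5)) = leaf(cons(empty, 5)).
Decompose op/2: M = cons(d, cons(X1, X2)),  X2 = node(X1, c, X1).
Bind M := cons(d, cons(X1, X2)); no other remaining equation mentions M. Substituting into the earlier binding gives Y1 := cons(cons(d, cons(X1, X2)), 5).
Bind X2 := node(X1, c, X1); no other remaining equation mentions X2. Substituting into the earlier bindings gives Y1 := cons(cons(d, cons(X1, node(X1, c, X1))), 5), M := cons(d, cons(X1, node(X1, c, X1))).
Bind X1 := cons(d, empty). Substituting into the earlier bindings gives Y1 := cons(cons(d, cons(cons(d, empty), node(cons(d, empty), c, cons(d, empty)))), 5), M := cons(d, cons(cons(d, empty), node(cons(d, empty), c, cons(d, empty)))), X2 := node(cons(d, empty), c, cons(d, empty)).
MGU = { Y1 ↦ cons(cons(d, cons(cons(d, empty), node(cons(d, empty), c, cons(d, empty)))), 5), M ↦ cons(d, cons(cons(d, empty), node(cons(d, empty), c, cons(d, empty)))), X2 ↦ node(cons(d, empty), c, cons(d, empty)), X1 ↦ cons(d, empty) }, so Y1 ↦ cons(cons(d, cons(cons(d, empty), node(cons(d, empty), c, cons(d, empty)))), 5).

cons(cons(d, cons(cons(d, empty), node(cons(d, empty), c, cons(d, empty)))), 5)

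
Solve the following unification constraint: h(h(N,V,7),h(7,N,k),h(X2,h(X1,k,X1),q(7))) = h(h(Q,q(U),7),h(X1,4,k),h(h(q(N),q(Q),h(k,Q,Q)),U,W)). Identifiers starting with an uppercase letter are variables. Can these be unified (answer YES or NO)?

Decompose h/3: h(N,V,7) = h(Q,q(U),7),  h(7,N,k) = h(X1,4,k),  h(X2,h(X1,k,X1),q(7)) = h(h(q(N),q(Q),h(k,Q,Q)),U,W).
Decompose h/3: N = Q,  V = q(U),  7 = 7.
Bind N := Q; substituting into the 2 remaining equations that mention N gives: h(7,Q,k) = h(X1,4,k),  h(X2,h(X1,k,X1),q(7)) = h(h(q(Q),q(Q),h(k,Q,Q)),U,W).
Bind V := q(U); no other remaining equation mentions V.
Delete trivial equation 7 = 7.
Decompose h/3: 7 = X1,  Q = 4,  k = k.
Bind X1 := 7; substituting into the one remaining equation that mentions X1 gives: h(X2,h(7,k,7),q(7)) = h(h(q(Q),q(Q),h(k,Q,Q)),U,W).
Bind Q := 4; substituting into the one remaining equation that mentions Q gives: h(X2,h(7,k,7),q(7)) = h(h(q(4),q(4),h(k,4,4)),U,W). Substituting into the earlier binding gives N := 4.
Delete trivial equation k = k.
Decompose h/3: X2 = h(q(4),q(4),h(k,4,4)),  h(7,k,7) = U,  q(7) = W.
Bind X2 := h(q(4),q(4),h(k,4,4)); no other remaining equation mentions X2.
Bind U := h(7,k,7); no other remaining equation mentions U. Substituting into the earlier binding gives V := q(h(7,k,7)).
Bind W := q(7).
No equations remain and no clash or occurs-check failure arose, so a unifier exists.

YES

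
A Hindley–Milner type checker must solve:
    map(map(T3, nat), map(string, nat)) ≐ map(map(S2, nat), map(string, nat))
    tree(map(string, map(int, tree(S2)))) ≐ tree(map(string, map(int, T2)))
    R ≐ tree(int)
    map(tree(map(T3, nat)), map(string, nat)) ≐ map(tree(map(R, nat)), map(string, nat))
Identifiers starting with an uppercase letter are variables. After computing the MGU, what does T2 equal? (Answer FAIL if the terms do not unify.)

tree(tree(int))

Decompose map/2: map(T3, nat) ≐ map(S2, nat),  map(string, nat) ≐ map(string, nat).
Decompose map/2: T3 ≐ S2,  nat ≐ nat.
Bind T3 := S2; substituting into the one remaining equation that mentions T3 gives: map(tree(map(S2, nat)), map(string, nat)) ≐ map(tree(map(R, nat)), map(string, nat)).
Delete trivial equation nat ≐ nat.
Delete trivial equation map(string, nat) ≐ map(string, nat).
Decompose tree/1: map(string, map(int, tree(S2))) ≐ map(string, map(int, T2)).
Decompose map/2: string ≐ string,  map(int, tree(S2)) ≐ map(int, T2).
Delete trivial equation string ≐ string.
Decompose map/2: int ≐ int,  tree(S2) ≐ T2.
Delete trivial equation int ≐ int.
Bind T2 := tree(S2); no other remaining equation mentions T2.
Bind R := tree(int); substituting into the remaining equation gives: map(tree(map(S2, nat)), map(string, nat)) ≐ map(tree(map(tree(int), nat)), map(string, nat)).
Decompose map/2: tree(map(S2, nat)) ≐ tree(map(tree(int), nat)),  map(string, nat) ≐ map(string, nat).
Decompose tree/1: map(S2, nat) ≐ map(tree(int), nat).
Decompose map/2: S2 ≐ tree(int),  nat ≐ nat.
Bind S2 := tree(int); no other remaining equation mentions S2. Substituting into the earlier bindings gives T3 := tree(int), T2 := tree(tree(int)).
Delete trivial equation nat ≐ nat.
Delete trivial equation map(string, nat) ≐ map(string, nat).
MGU = { T3 ↦ tree(int), T2 ↦ tree(tree(int)), R ↦ tree(int), S2 ↦ tree(int) }, so T2 ↦ tree(tree(int)).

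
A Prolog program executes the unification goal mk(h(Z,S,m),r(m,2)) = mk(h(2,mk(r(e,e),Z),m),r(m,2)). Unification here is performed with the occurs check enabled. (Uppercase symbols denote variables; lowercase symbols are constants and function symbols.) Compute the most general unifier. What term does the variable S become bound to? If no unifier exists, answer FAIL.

Decompose mk/2: h(Z,S,m) = h(2,mk(r(e,e),Z),m),  r(m,2) = r(m,2).
Decompose h/3: Z = 2,  S = mk(r(e,e),Z),  m = m.
Bind Z := 2; substituting into the one remaining equation that mentions Z gives: S = mk(r(e,e),2).
Bind S := mk(r(e,e),2); no other remaining equation mentions S.
Delete trivial equation m = m.
Delete trivial equation r(m,2) = r(m,2).
MGU = { Z ↦ 2, S ↦ mk(r(e,e),2) }, so S ↦ mk(r(e,e),2).

mk(r(e,e),2)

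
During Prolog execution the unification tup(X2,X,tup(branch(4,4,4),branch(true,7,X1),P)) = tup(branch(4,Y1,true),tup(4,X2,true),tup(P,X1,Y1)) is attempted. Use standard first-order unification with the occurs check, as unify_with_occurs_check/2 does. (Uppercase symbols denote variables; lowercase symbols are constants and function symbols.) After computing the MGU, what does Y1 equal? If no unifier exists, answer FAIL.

Decompose tup/3: X2 = branch(4,Y1,true),  X = tup(4,X2,true),  tup(branch(4,4,4),branch(true,7,X1),P) = tup(P,X1,Y1).
Bind X2 := branch(4,Y1,true); substituting into the one remaining equation that mentions X2 gives: X = tup(4,branch(4,Y1,true),true).
Bind X := tup(4,branch(4,Y1,true),true); no other remaining equation mentions X.
Decompose tup/3: branch(4,4,4) = P,  branch(true,7,X1) = X1,  P = Y1.
Bind P := branch(4,4,4); substituting into the one remaining equation that mentions P gives: branch(4,4,4) = Y1.
Occurs check fails: X1 occurs in branch(true,7,X1); the equation X1 = branch(true,7,X1) has no finite solution.

FAIL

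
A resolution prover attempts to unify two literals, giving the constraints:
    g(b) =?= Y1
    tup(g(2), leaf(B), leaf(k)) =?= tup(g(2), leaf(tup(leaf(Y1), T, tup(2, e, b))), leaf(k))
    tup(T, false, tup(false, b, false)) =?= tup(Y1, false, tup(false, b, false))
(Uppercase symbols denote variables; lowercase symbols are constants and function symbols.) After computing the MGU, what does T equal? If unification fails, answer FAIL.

Bind Y1 := g(b); substituting into the remaining equations gives: tup(g(2), leaf(B), leaf(k)) =?= tup(g(2), leaf(tup(leaf(g(b)), T, tup(2, e, b))), leaf(k)),  tup(T, false, tup(false, b, false)) =?= tup(g(b), false, tup(false, b, false)).
Decompose tup/3: g(2) =?= g(2),  leaf(B) =?= leaf(tup(leaf(g(b)), T, tup(2, e, b))),  leaf(k) =?= leaf(k).
Delete trivial equation g(2) =?= g(2).
Decompose leaf/1: B =?= tup(leaf(g(b)), T, tup(2, e, b)).
Bind B := tup(leaf(g(b)), T, tup(2, e, b)); no other remaining equation mentions B.
Delete trivial equation leaf(k) =?= leaf(k).
Decompose tup/3: T =?= g(b),  false =?= false,  tup(false, b, false) =?= tup(false, b, false).
Bind T := g(b); no other remaining equation mentions T. Substituting into the earlier binding gives B := tup(leaf(g(b)), g(b), tup(2, e, b)).
Delete trivial equation false =?= false.
Delete trivial equation tup(false, b, false) =?= tup(false, b, false).
MGU = { Y1 := g(b), B := tup(leaf(g(b)), g(b), tup(2, e, b)), T := g(b) }, so T := g(b).

g(b)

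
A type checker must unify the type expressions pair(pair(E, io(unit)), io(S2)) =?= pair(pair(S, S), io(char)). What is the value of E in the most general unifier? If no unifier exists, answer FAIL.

Decompose pair/2: pair(E, io(unit)) =?= pair(S, S),  io(S2) =?= io(char).
Decompose pair/2: E =?= S,  io(unit) =?= S.
Bind E := S; no other remaining equation mentions E.
Bind S := io(unit); no other remaining equation mentions S. Substituting into the earlier binding gives E := io(unit).
Decompose io/1: S2 =?= char.
Bind S2 := char.
MGU = { E ↦ io(unit), S ↦ io(unit), S2 ↦ char }, so E ↦ io(unit).

io(unit)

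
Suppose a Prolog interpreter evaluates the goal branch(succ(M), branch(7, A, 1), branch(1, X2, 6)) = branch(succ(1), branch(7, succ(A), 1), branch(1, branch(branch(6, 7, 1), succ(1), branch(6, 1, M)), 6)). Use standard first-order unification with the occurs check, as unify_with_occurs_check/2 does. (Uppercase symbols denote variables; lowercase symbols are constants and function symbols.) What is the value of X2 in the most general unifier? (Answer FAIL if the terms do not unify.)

Decompose branch/3: succ(M) = succ(1),  branch(7, A, 1) = branch(7, succ(A), 1),  branch(1, X2, 6) = branch(1, branch(branch(6, 7, 1), succ(1), branch(6, 1, M)), 6).
Decompose succ/1: M = 1.
Bind M := 1; substituting into the one remaining equation that mentions M gives: branch(1, X2, 6) = branch(1, branch(branch(6, 7, 1), succ(1), branch(6, 1, 1)), 6).
Decompose branch/3: 7 = 7,  A = succ(A),  1 = 1.
Delete trivial equation 7 = 7.
Occurs check fails: A occurs in succ(A); the equation A = succ(A) has no finite solution.

FAIL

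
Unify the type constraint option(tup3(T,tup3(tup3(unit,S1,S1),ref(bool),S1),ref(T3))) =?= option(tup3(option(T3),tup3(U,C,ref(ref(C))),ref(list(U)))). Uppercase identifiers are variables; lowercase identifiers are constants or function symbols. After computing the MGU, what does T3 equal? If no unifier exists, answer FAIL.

Decompose option/1: tup3(T,tup3(tup3(unit,S1,S1),ref(bool),S1),ref(T3)) =?= tup3(option(T3),tup3(U,C,ref(ref(C))),ref(list(U))).
Decompose tup3/3: T =?= option(T3),  tup3(tup3(unit,S1,S1),ref(bool),S1) =?= tup3(U,C,ref(ref(C))),  ref(T3) =?= ref(list(U)).
Bind T := option(T3); no other remaining equation mentions T.
Decompose tup3/3: tup3(unit,S1,S1) =?= U,  ref(bool) =?= C,  S1 =?= ref(ref(C)).
Bind U := tup3(unit,S1,S1); substituting into the one remaining equation that mentions U gives: ref(T3) =?= ref(list(tup3(unit,S1,S1))).
Bind C := ref(bool); substituting into the one remaining equation that mentions C gives: S1 =?= ref(ref(ref(bool))).
Bind S1 := ref(ref(ref(bool))); substituting into the remaining equation gives: ref(T3) =?= ref(list(tup3(unit,ref(ref(ref(bool))),ref(ref(ref(bool)))))). Substituting into the earlier binding gives U := tup3(unit,ref(ref(ref(bool))),ref(ref(ref(bool)))).
Decompose ref/1: T3 =?= list(tup3(unit,ref(ref(ref(bool))),ref(ref(ref(bool))))).
Bind T3 := list(tup3(unit,ref(ref(ref(bool))),ref(ref(ref(bool))))). Substituting into the earlier binding gives T := option(list(tup3(unit,ref(ref(ref(bool))),ref(ref(ref(bool)))))).
MGU = { T -> option(list(tup3(unit,ref(ref(ref(bool))),ref(ref(ref(bool)))))), U -> tup3(unit,ref(ref(ref(bool))),ref(ref(ref(bool)))), C -> ref(bool), S1 -> ref(ref(ref(bool))), T3 -> list(tup3(unit,ref(ref(ref(bool))),ref(ref(ref(bool))))) }, so T3 -> list(tup3(unit,ref(ref(ref(bool))),ref(ref(ref(bool))))).

list(tup3(unit,ref(ref(ref(bool))),ref(ref(ref(bool)))))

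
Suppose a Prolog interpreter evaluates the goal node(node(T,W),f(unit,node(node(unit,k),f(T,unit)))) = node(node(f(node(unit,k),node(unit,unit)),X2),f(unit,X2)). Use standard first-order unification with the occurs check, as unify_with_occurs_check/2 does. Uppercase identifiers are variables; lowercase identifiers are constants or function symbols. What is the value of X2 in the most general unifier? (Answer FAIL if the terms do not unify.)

node(node(unit,k),f(f(node(unit,k),node(unit,unit)),unit))

Decompose node/2: node(T,W) = node(f(node(unit,k),node(unit,unit)),X2),  f(unit,node(node(unit,k),f(T,unit))) = f(unit,X2).
Decompose node/2: T = f(node(unit,k),node(unit,unit)),  W = X2.
Bind T := f(node(unit,k),node(unit,unit)); substituting into the one remaining equation that mentions T gives: f(unit,node(node(unit,k),f(f(node(unit,k),node(unit,unit)),unit))) = f(unit,X2).
Bind W := X2; no other remaining equation mentions W.
Decompose f/2: unit = unit,  node(node(unit,k),f(f(node(unit,k),node(unit,unit)),unit)) = X2.
Delete trivial equation unit = unit.
Bind X2 := node(node(unit,k),f(f(node(unit,k),node(unit,unit)),unit)). Substituting into the earlier binding gives W := node(node(unit,k),f(f(node(unit,k),node(unit,unit)),unit)).
MGU = { T ↦ f(node(unit,k),node(unit,unit)), W ↦ node(node(unit,k),f(f(node(unit,k),node(unit,unit)),unit)), X2 ↦ node(node(unit,k),f(f(node(unit,k),node(unit,unit)),unit)) }, so X2 ↦ node(node(unit,k),f(f(node(unit,k),node(unit,unit)),unit)).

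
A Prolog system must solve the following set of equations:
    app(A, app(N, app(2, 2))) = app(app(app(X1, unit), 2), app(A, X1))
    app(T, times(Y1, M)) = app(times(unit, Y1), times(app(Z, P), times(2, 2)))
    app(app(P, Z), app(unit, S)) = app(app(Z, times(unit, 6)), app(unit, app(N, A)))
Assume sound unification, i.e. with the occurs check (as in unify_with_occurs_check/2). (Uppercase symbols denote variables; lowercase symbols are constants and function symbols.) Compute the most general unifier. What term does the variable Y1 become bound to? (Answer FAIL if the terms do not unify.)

app(times(unit, 6), times(unit, 6))

Decompose app/2: A = app(app(X1, unit), 2),  app(N, app(2, 2)) = app(A, X1).
Bind A := app(app(X1, unit), 2); substituting into the 2 remaining equations that mention A gives: app(N, app(2, 2)) = app(app(app(X1, unit), 2), X1),  app(app(P, Z), app(unit, S)) = app(app(Z, times(unit, 6)), app(unit, app(N, app(app(X1, unit), 2)))).
Decompose app/2: N = app(app(X1, unit), 2),  app(2, 2) = X1.
Bind N := app(app(X1, unit), 2); substituting into the one remaining equation that mentions N gives: app(app(P, Z), app(unit, S)) = app(app(Z, times(unit, 6)), app(unit, app(app(app(X1, unit), 2), app(app(X1, unit), 2)))).
Bind X1 := app(2, 2); substituting into the one remaining equation that mentions X1 gives: app(app(P, Z), app(unit, S)) = app(app(Z, times(unit, 6)), app(unit, app(app(app(app(2, 2), unit), 2), app(app(app(2, 2), unit), 2)))). Substituting into the earlier bindings gives A := app(app(app(2, 2), unit), 2), N := app(app(app(2, 2), unit), 2).
Decompose app/2: T = times(unit, Y1),  times(Y1, M) = times(app(Z, P), times(2, 2)).
Bind T := times(unit, Y1); no other remaining equation mentions T.
Decompose times/2: Y1 = app(Z, P),  M = times(2, 2).
Bind Y1 := app(Z, P); no other remaining equation mentions Y1. Substituting into the earlier binding gives T := times(unit, app(Z, P)).
Bind M := times(2, 2); no other remaining equation mentions M.
Decompose app/2: app(P, Z) = app(Z, times(unit, 6)),  app(unit, S) = app(unit, app(app(app(app(2, 2), unit), 2), app(app(app(2, 2), unit), 2))).
Decompose app/2: P = Z,  Z = times(unit, 6).
Bind P := Z; no other remaining equation mentions P. Substituting into the earlier bindings gives T := times(unit, app(Z, Z)), Y1 := app(Z, Z).
Bind Z := times(unit, 6); no other remaining equation mentions Z. Substituting into the earlier bindings gives T := times(unit, app(times(unit, 6), times(unit, 6))), Y1 := app(times(unit, 6), times(unit, 6)), P := times(unit, 6).
Decompose app/2: unit = unit,  S = app(app(app(app(2, 2), unit), 2), app(app(app(2, 2), unit), 2)).
Delete trivial equation unit = unit.
Bind S := app(app(app(app(2, 2), unit), 2), app(app(app(2, 2), unit), 2)).
MGU = { A = app(app(app(2, 2), unit), 2), N = app(app(app(2, 2), unit), 2), X1 = app(2, 2), T = times(unit, app(times(unit, 6), times(unit, 6))), Y1 = app(times(unit, 6), times(unit, 6)), M = times(2, 2), P = times(unit, 6), Z = times(unit, 6), S = app(app(app(app(2, 2), unit), 2), app(app(app(2, 2), unit), 2)) }, so Y1 = app(times(unit, 6), times(unit, 6)).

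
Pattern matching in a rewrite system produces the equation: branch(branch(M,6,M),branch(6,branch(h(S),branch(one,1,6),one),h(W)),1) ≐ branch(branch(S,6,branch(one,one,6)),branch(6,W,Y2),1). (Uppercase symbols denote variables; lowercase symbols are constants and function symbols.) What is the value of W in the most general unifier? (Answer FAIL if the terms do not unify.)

Decompose branch/3: branch(M,6,M) ≐ branch(S,6,branch(one,one,6)),  branch(6,branch(h(S),branch(one,1,6),one),h(W)) ≐ branch(6,W,Y2),  1 ≐ 1.
Decompose branch/3: M ≐ S,  6 ≐ 6,  M ≐ branch(one,one,6).
Bind M := S; substituting into the one remaining equation that mentions M gives: S ≐ branch(one,one,6).
Delete trivial equation 6 ≐ 6.
Bind S := branch(one,one,6); substituting into the one remaining equation that mentions S gives: branch(6,branch(h(branch(one,one,6)),branch(one,1,6),one),h(W)) ≐ branch(6,W,Y2). Substituting into the earlier binding gives M := branch(one,one,6).
Decompose branch/3: 6 ≐ 6,  branch(h(branch(one,one,6)),branch(one,1,6),one) ≐ W,  h(W) ≐ Y2.
Delete trivial equation 6 ≐ 6.
Bind W := branch(h(branch(one,one,6)),branch(one,1,6),one); substituting into the one remaining equation that mentions W gives: h(branch(h(branch(one,one,6)),branch(one,1,6),one)) ≐ Y2.
Bind Y2 := h(branch(h(branch(one,one,6)),branch(one,1,6),one)); no other remaining equation mentions Y2.
Delete trivial equation 1 ≐ 1.
MGU = { M := branch(one,one,6), S := branch(one,one,6), W := branch(h(branch(one,one,6)),branch(one,1,6),one), Y2 := h(branch(h(branch(one,one,6)),branch(one,1,6),one)) }, so W := branch(h(branch(one,one,6)),branch(one,1,6),one).

branch(h(branch(one,one,6)),branch(one,1,6),one)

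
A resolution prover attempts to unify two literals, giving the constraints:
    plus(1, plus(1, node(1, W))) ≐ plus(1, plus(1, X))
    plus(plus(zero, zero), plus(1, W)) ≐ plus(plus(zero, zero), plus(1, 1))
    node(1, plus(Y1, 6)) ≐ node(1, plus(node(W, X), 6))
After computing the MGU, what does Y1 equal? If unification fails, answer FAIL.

node(1, node(1, 1))

Decompose plus/2: 1 ≐ 1,  plus(1, node(1, W)) ≐ plus(1, X).
Delete trivial equation 1 ≐ 1.
Decompose plus/2: 1 ≐ 1,  node(1, W) ≐ X.
Delete trivial equation 1 ≐ 1.
Bind X := node(1, W); substituting into the one remaining equation that mentions X gives: node(1, plus(Y1, 6)) ≐ node(1, plus(node(W, node(1, W)), 6)).
Decompose plus/2: plus(zero, zero) ≐ plus(zero, zero),  plus(1, W) ≐ plus(1, 1).
Delete trivial equation plus(zero, zero) ≐ plus(zero, zero).
Decompose plus/2: 1 ≐ 1,  W ≐ 1.
Delete trivial equation 1 ≐ 1.
Bind W := 1; substituting into the remaining equation gives: node(1, plus(Y1, 6)) ≐ node(1, plus(node(1, node(1, 1)), 6)). Substituting into the earlier binding gives X := node(1, 1).
Decompose node/2: 1 ≐ 1,  plus(Y1, 6) ≐ plus(node(1, node(1, 1)), 6).
Delete trivial equation 1 ≐ 1.
Decompose plus/2: Y1 ≐ node(1, node(1, 1)),  6 ≐ 6.
Bind Y1 := node(1, node(1, 1)); no other remaining equation mentions Y1.
Delete trivial equation 6 ≐ 6.
MGU = { X ↦ node(1, 1), W ↦ 1, Y1 ↦ node(1, node(1, 1)) }, so Y1 ↦ node(1, node(1, 1)).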